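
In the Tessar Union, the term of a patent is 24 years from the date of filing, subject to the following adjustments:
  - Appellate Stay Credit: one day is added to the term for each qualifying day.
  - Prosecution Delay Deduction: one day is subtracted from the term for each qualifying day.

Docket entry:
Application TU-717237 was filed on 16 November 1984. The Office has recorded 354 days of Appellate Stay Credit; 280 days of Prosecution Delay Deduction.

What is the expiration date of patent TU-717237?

January 29, 2009

Base term: filing date + 24 years → 16 November 2008.
Appellate Stay Credit: +354 days → 5 November 2009.
Prosecution Delay Deduction: −280 days → 29 January 2009.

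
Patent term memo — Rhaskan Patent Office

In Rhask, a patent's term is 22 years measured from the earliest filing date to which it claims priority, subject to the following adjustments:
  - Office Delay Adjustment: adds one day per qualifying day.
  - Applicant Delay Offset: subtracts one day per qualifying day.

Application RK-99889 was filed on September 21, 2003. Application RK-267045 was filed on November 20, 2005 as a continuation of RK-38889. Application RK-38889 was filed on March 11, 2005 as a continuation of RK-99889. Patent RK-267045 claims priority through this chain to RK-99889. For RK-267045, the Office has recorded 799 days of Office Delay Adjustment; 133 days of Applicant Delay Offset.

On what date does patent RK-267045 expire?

Earliest priority filing: 21 September 2003.
Base term: 21 September 2003 + 22 years → 21 September 2025.
Office Delay Adjustment: +799 days → 29 November 2027.
Applicant Delay Offset: −133 days → 19 July 2027.

July 19, 2027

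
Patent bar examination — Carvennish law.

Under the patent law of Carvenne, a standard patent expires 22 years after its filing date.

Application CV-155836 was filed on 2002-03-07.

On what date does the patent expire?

March 7, 2024

Filing date + 22 years → 7 March 2024.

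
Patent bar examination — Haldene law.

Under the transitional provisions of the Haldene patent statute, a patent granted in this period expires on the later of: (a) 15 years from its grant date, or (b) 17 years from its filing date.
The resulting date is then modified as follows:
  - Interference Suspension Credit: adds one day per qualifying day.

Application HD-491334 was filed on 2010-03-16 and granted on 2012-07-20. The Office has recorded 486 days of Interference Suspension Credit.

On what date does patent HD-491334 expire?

November 17, 2028

(a) grant + 15 years → 20 July 2027.
(b) filing + 17 years → 16 March 2027.
Later of the two: 20 July 2027.
Interference Suspension Credit: +486 days → 17 November 2028.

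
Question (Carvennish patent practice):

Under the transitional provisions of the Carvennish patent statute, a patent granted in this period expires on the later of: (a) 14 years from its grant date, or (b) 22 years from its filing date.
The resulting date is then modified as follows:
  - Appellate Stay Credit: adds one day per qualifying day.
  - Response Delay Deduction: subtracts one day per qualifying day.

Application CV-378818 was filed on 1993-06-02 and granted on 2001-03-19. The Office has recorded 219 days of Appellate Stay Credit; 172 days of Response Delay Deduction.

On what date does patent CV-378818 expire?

(a) grant + 14 years → 19 March 2015.
(b) filing + 22 years → 2 June 2015.
Later of the two: 2 June 2015.
Appellate Stay Credit: +219 days → 7 January 2016.
Response Delay Deduction: −172 days → 19 July 2015.

July 19, 2015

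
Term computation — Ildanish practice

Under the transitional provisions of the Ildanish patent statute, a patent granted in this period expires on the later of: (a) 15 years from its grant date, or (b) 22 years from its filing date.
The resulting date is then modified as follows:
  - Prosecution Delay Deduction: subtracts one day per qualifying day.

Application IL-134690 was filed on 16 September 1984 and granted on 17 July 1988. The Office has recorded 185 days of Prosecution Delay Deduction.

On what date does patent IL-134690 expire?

March 15, 2006

(a) grant + 15 years → 17 July 2003.
(b) filing + 22 years → 16 September 2006.
Later of the two: 16 September 2006.
Prosecution Delay Deduction: −185 days → 15 March 2006.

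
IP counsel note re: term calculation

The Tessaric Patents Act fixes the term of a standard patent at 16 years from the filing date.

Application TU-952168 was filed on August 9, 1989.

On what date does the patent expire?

Filing date + 16 years → 9 August 2005.

2005-08-09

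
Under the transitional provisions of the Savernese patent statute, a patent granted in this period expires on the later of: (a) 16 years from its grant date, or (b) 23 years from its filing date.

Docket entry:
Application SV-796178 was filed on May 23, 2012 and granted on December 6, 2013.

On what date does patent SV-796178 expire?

(a) grant + 16 years → 6 December 2029.
(b) filing + 23 years → 23 May 2035.
Later of the two: 23 May 2035.

May 23, 2035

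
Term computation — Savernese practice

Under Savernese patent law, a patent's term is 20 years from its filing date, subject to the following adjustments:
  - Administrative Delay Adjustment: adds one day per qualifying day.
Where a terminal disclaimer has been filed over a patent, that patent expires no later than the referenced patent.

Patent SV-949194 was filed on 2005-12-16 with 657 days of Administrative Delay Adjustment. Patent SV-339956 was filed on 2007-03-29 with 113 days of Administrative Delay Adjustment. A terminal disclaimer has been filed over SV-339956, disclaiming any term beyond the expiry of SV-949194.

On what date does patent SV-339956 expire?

2027-07-20

Natural term of SV-339956:
  Base: filing + 20 years → 29 March 2027.
  Administrative Delay Adjustment: +113 days → 20 July 2027.
Expiry of referenced patent SV-949194:
  Base: filing + 20 years → 16 December 2025.
  Administrative Delay Adjustment: +657 days → 4 October 2027.
Terminal disclaimer: SV-339956 expires on the earlier of 20 July 2027 and 4 October 2027.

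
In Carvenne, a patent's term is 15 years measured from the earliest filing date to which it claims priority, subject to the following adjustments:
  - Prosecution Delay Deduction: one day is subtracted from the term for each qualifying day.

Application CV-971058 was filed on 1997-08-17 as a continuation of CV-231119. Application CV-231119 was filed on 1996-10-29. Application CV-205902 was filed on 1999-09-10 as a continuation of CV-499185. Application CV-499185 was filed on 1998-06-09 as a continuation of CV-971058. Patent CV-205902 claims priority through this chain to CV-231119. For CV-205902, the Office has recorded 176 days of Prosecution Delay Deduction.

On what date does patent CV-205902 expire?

Earliest priority filing: 29 October 1996.
Base term: 29 October 1996 + 15 years → 29 October 2011.
Prosecution Delay Deduction: −176 days → 6 May 2011.

May 6, 2011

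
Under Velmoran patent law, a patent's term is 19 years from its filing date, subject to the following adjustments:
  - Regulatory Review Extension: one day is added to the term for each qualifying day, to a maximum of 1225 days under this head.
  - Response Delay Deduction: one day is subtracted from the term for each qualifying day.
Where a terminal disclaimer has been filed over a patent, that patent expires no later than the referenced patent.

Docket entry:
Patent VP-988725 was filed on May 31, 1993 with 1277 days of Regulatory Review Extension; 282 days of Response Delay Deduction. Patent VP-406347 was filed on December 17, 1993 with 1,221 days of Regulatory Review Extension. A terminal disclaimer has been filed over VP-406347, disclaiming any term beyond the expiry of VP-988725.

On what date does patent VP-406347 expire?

Natural term of VP-406347:
  Base: filing + 19 years → 17 December 2012.
  Regulatory Review Extension: 1221 days (within the 1225-day cap) → +1221 days → 21 April 2016.
Expiry of referenced patent VP-988725:
  Base: filing + 19 years → 31 May 2012.
  Regulatory Review Extension: 1277 days claimed exceeds the 1225-day cap, so +1225 days → 8 October 2015.
  Response Delay Deduction: −282 days → 30 December 2014.
Terminal disclaimer: VP-406347 expires on the earlier of 21 April 2016 and 30 December 2014.

2014-12-30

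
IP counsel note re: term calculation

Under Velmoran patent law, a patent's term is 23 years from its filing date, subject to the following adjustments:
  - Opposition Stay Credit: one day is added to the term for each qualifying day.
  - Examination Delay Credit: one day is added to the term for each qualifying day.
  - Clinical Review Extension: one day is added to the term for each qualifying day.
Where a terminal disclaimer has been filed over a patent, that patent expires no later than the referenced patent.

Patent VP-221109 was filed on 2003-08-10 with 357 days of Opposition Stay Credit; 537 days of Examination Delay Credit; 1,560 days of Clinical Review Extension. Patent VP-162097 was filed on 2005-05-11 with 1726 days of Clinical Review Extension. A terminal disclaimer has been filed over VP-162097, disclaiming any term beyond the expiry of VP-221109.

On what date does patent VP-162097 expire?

Natural term of VP-162097:
  Base: filing + 23 years → 11 May 2028.
  Clinical Review Extension: +1726 days → 31 January 2033.
Expiry of referenced patent VP-221109:
  Base: filing + 23 years → 10 August 2026.
  Opposition Stay Credit: +357 days → 2 August 2027.
  Examination Delay Credit: +537 days → 20 January 2029.
  Clinical Review Extension: +1560 days → 29 April 2033.
Terminal disclaimer: VP-162097 expires on the earlier of 31 January 2033 and 29 April 2033.

January 31, 2033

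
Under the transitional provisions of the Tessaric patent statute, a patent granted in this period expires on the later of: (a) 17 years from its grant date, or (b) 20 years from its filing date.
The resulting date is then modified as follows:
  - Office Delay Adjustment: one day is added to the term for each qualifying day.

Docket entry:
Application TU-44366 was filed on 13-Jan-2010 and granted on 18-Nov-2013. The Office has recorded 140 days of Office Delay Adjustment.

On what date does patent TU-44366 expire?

(a) grant + 17 years → 18 November 2030.
(b) filing + 20 years → 13 January 2030.
Later of the two: 18 November 2030.
Office Delay Adjustment: +140 days → 7 April 2031.

2031-04-07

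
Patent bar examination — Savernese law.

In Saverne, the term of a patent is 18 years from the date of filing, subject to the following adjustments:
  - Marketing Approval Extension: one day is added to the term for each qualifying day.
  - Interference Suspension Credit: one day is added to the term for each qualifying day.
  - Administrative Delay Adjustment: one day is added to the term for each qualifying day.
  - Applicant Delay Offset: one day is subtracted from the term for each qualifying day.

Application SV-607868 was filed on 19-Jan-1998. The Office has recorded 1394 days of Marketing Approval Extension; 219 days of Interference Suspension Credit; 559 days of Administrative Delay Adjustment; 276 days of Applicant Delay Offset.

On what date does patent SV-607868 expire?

2021-03-29

Base term: filing date + 18 years → 19 January 2016.
Marketing Approval Extension: +1394 days → 13 November 2019.
Interference Suspension Credit: +219 days → 19 June 2020.
Administrative Delay Adjustment: +559 days → 30 December 2021.
Applicant Delay Offset: −276 days → 29 March 2021.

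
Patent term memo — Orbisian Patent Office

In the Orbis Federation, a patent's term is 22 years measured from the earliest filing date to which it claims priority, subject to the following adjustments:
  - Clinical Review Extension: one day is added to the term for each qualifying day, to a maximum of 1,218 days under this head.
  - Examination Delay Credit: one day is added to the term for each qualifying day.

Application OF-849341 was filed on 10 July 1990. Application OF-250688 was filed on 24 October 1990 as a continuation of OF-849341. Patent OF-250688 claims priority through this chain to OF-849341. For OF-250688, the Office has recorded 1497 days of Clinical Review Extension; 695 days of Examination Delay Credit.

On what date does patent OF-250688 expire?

Earliest priority filing: 10 July 1990.
Base term: 10 July 1990 + 22 years → 10 July 2012.
Clinical Review Extension: 1497 days claimed exceeds the 1218-day cap, so +1218 days → 10 November 2015.
Examination Delay Credit: +695 days → 5 October 2017.

October 5, 2017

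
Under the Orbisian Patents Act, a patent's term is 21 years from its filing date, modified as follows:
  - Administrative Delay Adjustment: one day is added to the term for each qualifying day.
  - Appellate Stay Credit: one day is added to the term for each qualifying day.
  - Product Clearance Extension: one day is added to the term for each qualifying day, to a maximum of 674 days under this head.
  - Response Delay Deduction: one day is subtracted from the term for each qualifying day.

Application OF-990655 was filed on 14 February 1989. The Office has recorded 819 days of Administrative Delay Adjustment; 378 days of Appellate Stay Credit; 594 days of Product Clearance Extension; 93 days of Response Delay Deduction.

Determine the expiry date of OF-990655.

2014-10-09

Base term: filing date + 21 years → 14 February 2010.
Administrative Delay Adjustment: +819 days → 13 May 2012.
Appellate Stay Credit: +378 days → 26 May 2013.
Product Clearance Extension: 594 days (within the 674-day cap) → +594 days → 10 January 2015.
Response Delay Deduction: −93 days → 9 October 2014.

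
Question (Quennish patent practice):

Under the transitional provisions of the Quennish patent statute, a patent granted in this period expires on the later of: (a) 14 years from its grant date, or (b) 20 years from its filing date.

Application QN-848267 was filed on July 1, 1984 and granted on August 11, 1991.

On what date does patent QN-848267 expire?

August 11, 2005

(a) grant + 14 years → 11 August 2005.
(b) filing + 20 years → 1 July 2004.
Later of the two: 11 August 2005.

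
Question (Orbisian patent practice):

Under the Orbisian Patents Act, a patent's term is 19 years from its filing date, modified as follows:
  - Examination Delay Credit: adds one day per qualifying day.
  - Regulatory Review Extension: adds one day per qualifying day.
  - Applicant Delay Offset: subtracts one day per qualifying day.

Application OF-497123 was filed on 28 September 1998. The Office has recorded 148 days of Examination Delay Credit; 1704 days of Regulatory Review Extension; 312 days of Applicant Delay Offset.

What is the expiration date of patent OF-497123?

Base term: filing date + 19 years → 28 September 2017.
Examination Delay Credit: +148 days → 23 February 2018.
Regulatory Review Extension: +1704 days → 24 October 2022.
Applicant Delay Offset: −312 days → 16 December 2021.

2021-12-16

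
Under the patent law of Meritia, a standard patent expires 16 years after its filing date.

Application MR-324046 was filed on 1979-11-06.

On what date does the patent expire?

November 6, 1995

Filing date + 16 years → 6 November 1995.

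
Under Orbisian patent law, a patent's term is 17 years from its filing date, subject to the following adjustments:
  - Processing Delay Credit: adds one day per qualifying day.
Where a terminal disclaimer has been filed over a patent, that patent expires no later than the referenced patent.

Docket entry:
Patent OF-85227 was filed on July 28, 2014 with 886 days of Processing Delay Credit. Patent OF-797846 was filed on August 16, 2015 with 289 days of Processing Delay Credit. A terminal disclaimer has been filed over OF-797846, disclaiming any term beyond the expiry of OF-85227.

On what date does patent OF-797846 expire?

Natural term of OF-797846:
  Base: filing + 17 years → 16 August 2032.
  Processing Delay Credit: +289 days → 1 June 2033.
Expiry of referenced patent OF-85227:
  Base: filing + 17 years → 28 July 2031.
  Processing Delay Credit: +886 days → 30 December 2033.
Terminal disclaimer: OF-797846 expires on the earlier of 1 June 2033 and 30 December 2033.

June 1, 2033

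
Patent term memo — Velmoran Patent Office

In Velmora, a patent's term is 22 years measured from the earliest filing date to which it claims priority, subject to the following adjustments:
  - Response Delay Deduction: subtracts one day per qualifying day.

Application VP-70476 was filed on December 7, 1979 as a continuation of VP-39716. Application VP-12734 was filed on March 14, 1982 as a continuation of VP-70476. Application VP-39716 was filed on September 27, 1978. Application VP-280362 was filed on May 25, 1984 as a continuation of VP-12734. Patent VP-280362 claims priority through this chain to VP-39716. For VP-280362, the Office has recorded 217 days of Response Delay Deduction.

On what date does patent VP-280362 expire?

2000-02-23

Earliest priority filing: 27 September 1978.
Base term: 27 September 1978 + 22 years → 27 September 2000.
Response Delay Deduction: −217 days → 23 February 2000.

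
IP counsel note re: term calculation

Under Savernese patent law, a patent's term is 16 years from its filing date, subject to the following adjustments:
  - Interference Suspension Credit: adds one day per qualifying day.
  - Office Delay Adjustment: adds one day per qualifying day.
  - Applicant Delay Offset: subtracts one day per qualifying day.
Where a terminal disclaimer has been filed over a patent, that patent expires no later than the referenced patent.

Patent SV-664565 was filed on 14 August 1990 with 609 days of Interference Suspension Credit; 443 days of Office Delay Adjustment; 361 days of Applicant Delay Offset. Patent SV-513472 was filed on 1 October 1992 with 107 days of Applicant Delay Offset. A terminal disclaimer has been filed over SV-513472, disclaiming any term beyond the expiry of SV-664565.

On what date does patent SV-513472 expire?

Natural term of SV-513472:
  Base: filing + 16 years → 1 October 2008.
  Applicant Delay Offset: −107 days → 16 June 2008.
Expiry of referenced patent SV-664565:
  Base: filing + 16 years → 14 August 2006.
  Interference Suspension Credit: +609 days → 14 April 2008.
  Office Delay Adjustment: +443 days → 1 July 2009.
  Applicant Delay Offset: −361 days → 5 July 2008.
Terminal disclaimer: SV-513472 expires on the earlier of 16 June 2008 and 5 July 2008.

June 16, 2008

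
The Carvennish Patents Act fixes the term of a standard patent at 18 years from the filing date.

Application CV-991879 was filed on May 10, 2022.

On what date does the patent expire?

2040-05-10

Filing date + 18 years → 10 May 2040.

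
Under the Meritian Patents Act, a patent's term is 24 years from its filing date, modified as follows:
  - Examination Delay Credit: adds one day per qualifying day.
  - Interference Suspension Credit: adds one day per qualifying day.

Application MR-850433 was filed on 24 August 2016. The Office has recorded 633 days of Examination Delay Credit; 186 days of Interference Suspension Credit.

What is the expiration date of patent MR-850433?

Base term: filing date + 24 years → 24 August 2040.
Examination Delay Credit: +633 days → 19 May 2042.
Interference Suspension Credit: +186 days → 21 November 2042.

November 21, 2042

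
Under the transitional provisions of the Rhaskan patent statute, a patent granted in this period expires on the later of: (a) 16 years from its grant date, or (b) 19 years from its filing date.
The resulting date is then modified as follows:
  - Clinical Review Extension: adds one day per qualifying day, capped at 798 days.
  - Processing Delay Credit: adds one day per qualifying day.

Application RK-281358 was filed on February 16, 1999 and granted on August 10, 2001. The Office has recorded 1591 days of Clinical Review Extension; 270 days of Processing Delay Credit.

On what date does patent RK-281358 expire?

(a) grant + 16 years → 10 August 2017.
(b) filing + 19 years → 16 February 2018.
Later of the two: 16 February 2018.
Clinical Review Extension: 1591 days claimed exceeds the 798-day cap, so +798 days → 24 April 2020.
Processing Delay Credit: +270 days → 19 January 2021.

January 19, 2021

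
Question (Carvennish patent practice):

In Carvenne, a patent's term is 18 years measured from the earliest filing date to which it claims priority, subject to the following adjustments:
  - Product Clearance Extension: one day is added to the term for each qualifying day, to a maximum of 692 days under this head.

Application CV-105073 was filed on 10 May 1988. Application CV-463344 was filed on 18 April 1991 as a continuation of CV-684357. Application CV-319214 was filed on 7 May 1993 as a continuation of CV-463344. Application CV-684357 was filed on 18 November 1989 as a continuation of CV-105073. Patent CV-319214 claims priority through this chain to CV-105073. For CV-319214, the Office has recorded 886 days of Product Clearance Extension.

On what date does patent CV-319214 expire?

2008-04-01

Earliest priority filing: 10 May 1988.
Base term: 10 May 1988 + 18 years → 10 May 2006.
Product Clearance Extension: 886 days claimed exceeds the 692-day cap, so +692 days → 1 April 2008.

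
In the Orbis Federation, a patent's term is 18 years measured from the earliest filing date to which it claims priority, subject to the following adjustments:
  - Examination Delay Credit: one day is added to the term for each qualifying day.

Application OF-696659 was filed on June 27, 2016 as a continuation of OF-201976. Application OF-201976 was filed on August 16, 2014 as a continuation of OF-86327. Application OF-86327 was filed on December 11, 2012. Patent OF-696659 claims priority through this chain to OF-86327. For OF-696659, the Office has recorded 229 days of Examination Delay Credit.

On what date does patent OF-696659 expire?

July 28, 2031

Earliest priority filing: 11 December 2012.
Base term: 11 December 2012 + 18 years → 11 December 2030.
Examination Delay Credit: +229 days → 28 July 2031.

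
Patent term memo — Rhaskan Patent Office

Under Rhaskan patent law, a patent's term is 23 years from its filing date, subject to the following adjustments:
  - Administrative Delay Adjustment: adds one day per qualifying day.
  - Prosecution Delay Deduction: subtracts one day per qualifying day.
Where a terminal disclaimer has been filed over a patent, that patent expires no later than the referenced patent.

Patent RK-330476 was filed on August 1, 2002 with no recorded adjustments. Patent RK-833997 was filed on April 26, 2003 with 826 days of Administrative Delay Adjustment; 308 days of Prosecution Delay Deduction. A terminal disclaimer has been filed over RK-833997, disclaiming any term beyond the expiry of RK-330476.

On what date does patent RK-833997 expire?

August 1, 2025

Natural term of RK-833997:
  Base: filing + 23 years → 26 April 2026.
  Administrative Delay Adjustment: +826 days → 30 July 2028.
  Prosecution Delay Deduction: −308 days → 26 September 2027.
Expiry of referenced patent RK-330476:
  Base: filing + 23 years → 1 August 2025.
Terminal disclaimer: RK-833997 expires on the earlier of 26 September 2027 and 1 August 2025.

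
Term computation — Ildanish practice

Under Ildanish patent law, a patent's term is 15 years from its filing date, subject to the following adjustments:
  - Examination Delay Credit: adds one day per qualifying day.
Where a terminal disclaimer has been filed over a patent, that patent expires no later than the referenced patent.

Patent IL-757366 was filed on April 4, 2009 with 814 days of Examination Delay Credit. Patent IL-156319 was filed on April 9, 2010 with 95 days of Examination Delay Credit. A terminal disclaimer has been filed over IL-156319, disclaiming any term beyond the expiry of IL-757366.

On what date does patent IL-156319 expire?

July 13, 2025

Natural term of IL-156319:
  Base: filing + 15 years → 9 April 2025.
  Examination Delay Credit: +95 days → 13 July 2025.
Expiry of referenced patent IL-757366:
  Base: filing + 15 years → 4 April 2024.
  Examination Delay Credit: +814 days → 27 June 2026.
Terminal disclaimer: IL-156319 expires on the earlier of 13 July 2025 and 27 June 2026.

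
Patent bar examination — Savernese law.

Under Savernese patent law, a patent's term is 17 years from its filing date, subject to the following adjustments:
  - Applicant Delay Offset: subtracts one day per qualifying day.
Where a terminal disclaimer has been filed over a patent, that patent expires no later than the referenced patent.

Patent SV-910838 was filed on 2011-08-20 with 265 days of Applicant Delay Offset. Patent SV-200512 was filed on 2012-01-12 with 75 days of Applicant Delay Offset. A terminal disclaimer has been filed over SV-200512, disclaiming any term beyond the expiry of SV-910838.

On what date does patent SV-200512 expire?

2027-11-29

Natural term of SV-200512:
  Base: filing + 17 years → 12 January 2029.
  Applicant Delay Offset: −75 days → 29 October 2028.
Expiry of referenced patent SV-910838:
  Base: filing + 17 years → 20 August 2028.
  Applicant Delay Offset: −265 days → 29 November 2027.
Terminal disclaimer: SV-200512 expires on the earlier of 29 October 2028 and 29 November 2027.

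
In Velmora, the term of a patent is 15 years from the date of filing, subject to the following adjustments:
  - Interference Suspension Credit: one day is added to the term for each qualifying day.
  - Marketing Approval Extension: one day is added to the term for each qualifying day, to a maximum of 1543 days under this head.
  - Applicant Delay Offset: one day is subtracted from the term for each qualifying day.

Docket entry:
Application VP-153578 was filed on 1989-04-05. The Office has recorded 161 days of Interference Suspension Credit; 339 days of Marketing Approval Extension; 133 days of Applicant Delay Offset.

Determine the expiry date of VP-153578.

Base term: filing date + 15 years → 5 April 2004.
Interference Suspension Credit: +161 days → 13 September 2004.
Marketing Approval Extension: 339 days (within the 1543-day cap) → +339 days → 18 August 2005.
Applicant Delay Offset: −133 days → 7 April 2005.

April 7, 2005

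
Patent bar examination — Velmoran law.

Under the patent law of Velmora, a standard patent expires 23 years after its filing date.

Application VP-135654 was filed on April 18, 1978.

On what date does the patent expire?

Filing date + 23 years → 18 April 2001.

April 18, 2001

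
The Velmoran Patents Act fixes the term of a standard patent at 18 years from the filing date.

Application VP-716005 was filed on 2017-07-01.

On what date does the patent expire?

Filing date + 18 years → 1 July 2035.

July 1, 2035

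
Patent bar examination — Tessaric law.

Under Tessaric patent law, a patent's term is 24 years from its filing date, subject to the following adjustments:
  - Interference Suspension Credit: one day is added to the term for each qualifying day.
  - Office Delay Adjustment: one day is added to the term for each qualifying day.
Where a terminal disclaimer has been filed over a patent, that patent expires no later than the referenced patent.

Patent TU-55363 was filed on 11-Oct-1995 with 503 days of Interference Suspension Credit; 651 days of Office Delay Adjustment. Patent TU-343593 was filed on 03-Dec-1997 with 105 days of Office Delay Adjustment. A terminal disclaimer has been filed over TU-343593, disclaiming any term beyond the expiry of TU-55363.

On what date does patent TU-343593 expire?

Natural term of TU-343593:
  Base: filing + 24 years → 3 December 2021.
  Office Delay Adjustment: +105 days → 18 March 2022.
Expiry of referenced patent TU-55363:
  Base: filing + 24 years → 11 October 2019.
  Interference Suspension Credit: +503 days → 25 February 2021.
  Office Delay Adjustment: +651 days → 8 December 2022.
Terminal disclaimer: TU-343593 expires on the earlier of 18 March 2022 and 8 December 2022.

March 18, 2022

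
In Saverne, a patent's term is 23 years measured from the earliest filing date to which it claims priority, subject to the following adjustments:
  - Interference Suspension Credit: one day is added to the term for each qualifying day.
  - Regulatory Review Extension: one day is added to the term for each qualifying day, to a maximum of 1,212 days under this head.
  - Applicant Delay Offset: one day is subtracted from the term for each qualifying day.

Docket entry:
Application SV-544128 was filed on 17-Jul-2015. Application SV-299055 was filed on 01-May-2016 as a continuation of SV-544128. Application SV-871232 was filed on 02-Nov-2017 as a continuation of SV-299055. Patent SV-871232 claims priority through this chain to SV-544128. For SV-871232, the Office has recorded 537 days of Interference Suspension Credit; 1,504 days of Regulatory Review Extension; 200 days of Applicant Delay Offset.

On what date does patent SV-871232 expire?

October 13, 2042

Earliest priority filing: 17 July 2015.
Base term: 17 July 2015 + 23 years → 17 July 2038.
Interference Suspension Credit: +537 days → 5 January 2040.
Regulatory Review Extension: 1504 days claimed exceeds the 1212-day cap, so +1212 days → 1 May 2043.
Applicant Delay Offset: −200 days → 13 October 2042.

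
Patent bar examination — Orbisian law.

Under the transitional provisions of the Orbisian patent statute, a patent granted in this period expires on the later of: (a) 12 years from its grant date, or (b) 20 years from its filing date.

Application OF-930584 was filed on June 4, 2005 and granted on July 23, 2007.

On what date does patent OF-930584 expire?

(a) grant + 12 years → 23 July 2019.
(b) filing + 20 years → 4 June 2025.
Later of the two: 4 June 2025.

2025-06-04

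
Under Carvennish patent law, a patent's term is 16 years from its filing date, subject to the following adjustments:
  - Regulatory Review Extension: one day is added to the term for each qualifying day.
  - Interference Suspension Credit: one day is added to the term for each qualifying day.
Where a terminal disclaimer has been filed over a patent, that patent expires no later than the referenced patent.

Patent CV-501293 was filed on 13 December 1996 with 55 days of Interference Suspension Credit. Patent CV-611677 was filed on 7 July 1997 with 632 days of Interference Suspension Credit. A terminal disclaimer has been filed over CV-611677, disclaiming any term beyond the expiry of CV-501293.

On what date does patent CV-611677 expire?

Natural term of CV-611677:
  Base: filing + 16 years → 7 July 2013.
  Interference Suspension Credit: +632 days → 31 March 2015.
Expiry of referenced patent CV-501293:
  Base: filing + 16 years → 13 December 2012.
  Interference Suspension Credit: +55 days → 6 February 2013.
Terminal disclaimer: CV-611677 expires on the earlier of 31 March 2015 and 6 February 2013.

2013-02-06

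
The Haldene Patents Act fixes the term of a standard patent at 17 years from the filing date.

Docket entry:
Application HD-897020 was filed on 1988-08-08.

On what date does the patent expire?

Filing date + 17 years → 8 August 2005.

2005-08-08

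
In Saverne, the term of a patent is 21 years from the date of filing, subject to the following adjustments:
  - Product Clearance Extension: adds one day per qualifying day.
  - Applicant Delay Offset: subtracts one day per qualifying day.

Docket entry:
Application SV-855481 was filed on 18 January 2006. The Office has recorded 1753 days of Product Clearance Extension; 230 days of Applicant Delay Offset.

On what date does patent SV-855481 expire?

2031-03-21

Base term: filing date + 21 years → 18 January 2027.
Product Clearance Extension: +1753 days → 6 November 2031.
Applicant Delay Offset: −230 days → 21 March 2031.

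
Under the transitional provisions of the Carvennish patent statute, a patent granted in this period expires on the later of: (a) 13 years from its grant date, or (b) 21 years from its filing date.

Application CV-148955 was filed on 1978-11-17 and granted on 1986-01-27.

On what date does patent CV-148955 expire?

1999-11-17

(a) grant + 13 years → 27 January 1999.
(b) filing + 21 years → 17 November 1999.
Later of the two: 17 November 1999.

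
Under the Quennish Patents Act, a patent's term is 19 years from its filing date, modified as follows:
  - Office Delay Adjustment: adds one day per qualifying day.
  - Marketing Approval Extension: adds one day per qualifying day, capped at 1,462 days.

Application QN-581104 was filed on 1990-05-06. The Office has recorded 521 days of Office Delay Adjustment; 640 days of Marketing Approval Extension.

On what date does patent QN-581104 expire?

2012-07-10

Base term: filing date + 19 years → 6 May 2009.
Office Delay Adjustment: +521 days → 9 October 2010.
Marketing Approval Extension: 640 days (within the 1462-day cap) → +640 days → 10 July 2012.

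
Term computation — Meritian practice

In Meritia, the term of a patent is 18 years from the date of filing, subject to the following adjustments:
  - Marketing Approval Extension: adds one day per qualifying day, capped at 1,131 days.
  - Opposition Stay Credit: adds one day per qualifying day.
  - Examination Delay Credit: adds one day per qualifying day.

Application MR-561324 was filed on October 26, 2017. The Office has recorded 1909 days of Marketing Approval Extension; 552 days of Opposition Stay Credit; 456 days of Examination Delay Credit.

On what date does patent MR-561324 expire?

2041-09-03

Base term: filing date + 18 years → 26 October 2035.
Marketing Approval Extension: 1909 days claimed exceeds the 1131-day cap, so +1131 days → 30 November 2038.
Opposition Stay Credit: +552 days → 4 June 2040.
Examination Delay Credit: +456 days → 3 September 2041.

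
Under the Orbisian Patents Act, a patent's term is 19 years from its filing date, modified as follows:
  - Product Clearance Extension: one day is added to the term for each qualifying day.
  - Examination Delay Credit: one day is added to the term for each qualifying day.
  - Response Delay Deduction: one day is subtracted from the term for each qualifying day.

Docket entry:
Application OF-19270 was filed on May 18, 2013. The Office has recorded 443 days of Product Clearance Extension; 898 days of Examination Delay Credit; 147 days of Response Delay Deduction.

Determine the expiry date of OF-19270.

August 25, 2035

Base term: filing date + 19 years → 18 May 2032.
Product Clearance Extension: +443 days → 4 August 2033.
Examination Delay Credit: +898 days → 19 January 2036.
Response Delay Deduction: −147 days → 25 August 2035.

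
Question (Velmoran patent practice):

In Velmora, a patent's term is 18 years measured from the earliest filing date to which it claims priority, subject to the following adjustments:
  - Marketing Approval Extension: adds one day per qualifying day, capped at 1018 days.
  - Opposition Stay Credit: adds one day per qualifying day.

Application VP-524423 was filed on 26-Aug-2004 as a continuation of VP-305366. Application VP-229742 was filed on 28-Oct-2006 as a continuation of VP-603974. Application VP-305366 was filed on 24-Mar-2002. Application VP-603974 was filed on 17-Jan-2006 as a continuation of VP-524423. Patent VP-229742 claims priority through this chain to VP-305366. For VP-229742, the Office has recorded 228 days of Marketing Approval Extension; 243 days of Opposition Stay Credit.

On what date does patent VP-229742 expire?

Earliest priority filing: 24 March 2002.
Base term: 24 March 2002 + 18 years → 24 March 2020.
Marketing Approval Extension: 228 days (within the 1018-day cap) → +228 days → 7 November 2020.
Opposition Stay Credit: +243 days → 8 July 2021.

July 8, 2021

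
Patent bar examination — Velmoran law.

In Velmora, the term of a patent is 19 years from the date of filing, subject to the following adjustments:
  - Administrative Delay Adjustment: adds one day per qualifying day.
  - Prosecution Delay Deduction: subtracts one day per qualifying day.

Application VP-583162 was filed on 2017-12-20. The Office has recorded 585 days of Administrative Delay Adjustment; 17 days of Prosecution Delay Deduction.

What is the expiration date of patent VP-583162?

2038-07-11

Base term: filing date + 19 years → 20 December 2036.
Administrative Delay Adjustment: +585 days → 28 July 2038.
Prosecution Delay Deduction: −17 days → 11 July 2038.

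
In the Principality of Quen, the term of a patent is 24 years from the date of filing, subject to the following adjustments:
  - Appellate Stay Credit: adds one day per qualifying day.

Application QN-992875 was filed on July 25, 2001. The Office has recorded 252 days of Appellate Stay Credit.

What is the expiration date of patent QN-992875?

Base term: filing date + 24 years → 25 July 2025.
Appellate Stay Credit: +252 days → 3 April 2026.

2026-04-03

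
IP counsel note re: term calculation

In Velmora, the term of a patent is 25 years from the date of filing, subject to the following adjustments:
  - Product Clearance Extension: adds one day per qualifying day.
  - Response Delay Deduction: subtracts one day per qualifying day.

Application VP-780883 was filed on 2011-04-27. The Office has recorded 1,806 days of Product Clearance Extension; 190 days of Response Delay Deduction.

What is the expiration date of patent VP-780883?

Base term: filing date + 25 years → 27 April 2036.
Product Clearance Extension: +1806 days → 7 April 2041.
Response Delay Deduction: −190 days → 29 September 2040.

September 29, 2040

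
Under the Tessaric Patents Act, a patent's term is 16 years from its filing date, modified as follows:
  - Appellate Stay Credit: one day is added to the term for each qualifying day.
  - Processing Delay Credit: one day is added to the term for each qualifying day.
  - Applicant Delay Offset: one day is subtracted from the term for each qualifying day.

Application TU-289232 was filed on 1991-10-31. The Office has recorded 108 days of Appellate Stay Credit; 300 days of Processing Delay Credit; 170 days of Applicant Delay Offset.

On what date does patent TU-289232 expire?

Base term: filing date + 16 years → 31 October 2007.
Appellate Stay Credit: +108 days → 16 February 2008.
Processing Delay Credit: +300 days → 12 December 2008.
Applicant Delay Offset: −170 days → 25 June 2008.

2008-06-25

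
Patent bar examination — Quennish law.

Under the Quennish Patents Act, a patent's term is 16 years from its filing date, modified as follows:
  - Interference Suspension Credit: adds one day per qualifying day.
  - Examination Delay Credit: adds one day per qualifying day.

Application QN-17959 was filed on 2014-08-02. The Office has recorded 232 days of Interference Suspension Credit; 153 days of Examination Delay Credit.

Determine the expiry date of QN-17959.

August 22, 2031

Base term: filing date + 16 years → 2 August 2030.
Interference Suspension Credit: +232 days → 22 March 2031.
Examination Delay Credit: +153 days → 22 August 2031.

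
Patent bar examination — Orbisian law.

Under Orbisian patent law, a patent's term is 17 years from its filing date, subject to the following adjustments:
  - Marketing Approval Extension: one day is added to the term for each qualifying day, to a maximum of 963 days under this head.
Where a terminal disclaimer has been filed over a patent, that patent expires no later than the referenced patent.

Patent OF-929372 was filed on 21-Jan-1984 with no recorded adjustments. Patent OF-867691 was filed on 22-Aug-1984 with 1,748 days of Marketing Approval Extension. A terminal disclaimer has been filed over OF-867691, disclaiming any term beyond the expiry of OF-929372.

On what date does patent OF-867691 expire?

Natural term of OF-867691:
  Base: filing + 17 years → 22 August 2001.
  Marketing Approval Extension: 1748 days claimed exceeds the 963-day cap, so +963 days → 11 April 2004.
Expiry of referenced patent OF-929372:
  Base: filing + 17 years → 21 January 2001.
Terminal disclaimer: OF-867691 expires on the earlier of 11 April 2004 and 21 January 2001.

January 21, 2001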